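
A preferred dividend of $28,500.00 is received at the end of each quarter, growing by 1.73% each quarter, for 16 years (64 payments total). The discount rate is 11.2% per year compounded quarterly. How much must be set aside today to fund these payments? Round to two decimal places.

Periodic rate r = 0.112/4 per quarter; n is counted in quarters.
Growing ordinary annuity: PV = PMT₁ × [1 − ((1+g)/(1+r))^n] / (r − g) = 28,500 × [1 − ((1+0.0173)/(1+r))^64] / (r − 0.0173) = $1,300,097.08.

$1,300,097.08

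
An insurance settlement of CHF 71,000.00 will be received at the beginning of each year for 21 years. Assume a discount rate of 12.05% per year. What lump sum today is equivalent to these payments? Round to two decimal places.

CHF 599,672.78

This is an annuity due: 21 payments of CHF 71,000.00 at the beginning of each year.
Periodic rate r = 0.1205 per year.
PV = PMT × [(1 − (1+r)^−n)/r] × (1+r) = 71,000 × [1 − (1+r)^−21] / r × (1+r) = CHF 599,672.78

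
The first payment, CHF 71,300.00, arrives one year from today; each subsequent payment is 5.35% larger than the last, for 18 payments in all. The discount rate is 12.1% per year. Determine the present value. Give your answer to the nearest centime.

CHF 710,908.93

Periodic rate r = 0.121 per year.
Growing ordinary annuity: PV = PMT₁ × [1 − ((1+g)/(1+r))^n] / (r − g) = 71,300 × [1 − ((1+0.0535)/(1+r))^18] / (r − 0.0535) = CHF 710,908.93.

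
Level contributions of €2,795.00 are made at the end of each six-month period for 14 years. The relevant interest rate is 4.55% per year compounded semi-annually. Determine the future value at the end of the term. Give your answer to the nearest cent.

€107,788.94

This is an ordinary annuity: 28 deposits of €2,795.00 at the end of each six-month period.
Periodic rate r = 0.0455/2 per half-year; n is counted in half-years.
FV = PMT × [((1+r)^n − 1)/r] = 2,795 × [(1+r)^28 − 1] / r = €107,788.94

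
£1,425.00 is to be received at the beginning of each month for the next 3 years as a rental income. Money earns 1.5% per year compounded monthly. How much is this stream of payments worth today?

£50,194.91

This is an annuity due: 36 payments of £1,425.00 at the beginning of each month.
Periodic rate r = 0.015/12 per month; n is counted in months.
PV = PMT × [(1 − (1+r)^−n)/r] × (1+r) = 1,425 × [1 − (1+r)^−36] / r × (1+r) = £50,194.91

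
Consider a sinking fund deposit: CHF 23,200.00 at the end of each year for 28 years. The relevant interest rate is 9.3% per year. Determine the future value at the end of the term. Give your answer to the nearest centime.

CHF 2,759,173.10

This is an ordinary annuity: 28 deposits of CHF 23,200.00 at the end of each year.
Periodic rate r = 0.093 per year.
FV = PMT × [((1+r)^n − 1)/r] = 23,200 × [(1+r)^28 − 1] / r = CHF 2,759,173.10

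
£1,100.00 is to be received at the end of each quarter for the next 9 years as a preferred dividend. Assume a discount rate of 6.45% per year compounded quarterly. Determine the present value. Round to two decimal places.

£29,864.35

This is an ordinary annuity: 36 payments of £1,100.00 at the end of each quarter.
Periodic rate r = 0.0645/4 per quarter; n is counted in quarters.
PV = PMT × [(1 − (1+r)^−n)/r] = 1,100 × [1 − (1+r)^−36] / r = £29,864.35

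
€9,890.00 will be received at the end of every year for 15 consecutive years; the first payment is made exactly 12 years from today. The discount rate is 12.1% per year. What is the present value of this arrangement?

Ordinary annuity of 15 payments, first payment at period 12.
Periodic rate r = 0.121 per year.
The ordinary-annuity PV formula values the stream one period before the first payment (period 11); discount that back 11 periods:
PV₀ = 9,890 × [1 − (1+r)^−15] / r × (1+r)^−11 = €19,073.12

€19,073.12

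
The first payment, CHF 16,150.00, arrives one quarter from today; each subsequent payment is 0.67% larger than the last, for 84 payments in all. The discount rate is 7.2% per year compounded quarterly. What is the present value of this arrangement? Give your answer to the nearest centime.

Periodic rate r = 0.072/4 per quarter; n is counted in quarters.
Growing ordinary annuity: PV = PMT₁ × [1 − ((1+g)/(1+r))^n] / (r − g) = 16,150 × [1 − ((1+0.0067)/(1+r))^84] / (r − 0.0067) = CHF 869,592.22.

CHF 869,592.22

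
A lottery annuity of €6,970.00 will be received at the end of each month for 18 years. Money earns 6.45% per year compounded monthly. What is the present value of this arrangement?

This is an ordinary annuity: 216 payments of €6,970.00 at the end of each month.
Periodic rate r = 0.0645/12 per month; n is counted in months.
PV = PMT × [(1 − (1+r)^−n)/r] = 6,970 × [1 − (1+r)^−216] / r = €889,374.55

€889,374.55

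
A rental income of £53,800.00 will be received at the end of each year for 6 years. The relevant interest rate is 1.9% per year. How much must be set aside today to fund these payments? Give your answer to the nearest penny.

£302,376.63

This is an ordinary annuity: 6 payments of £53,800.00 at the end of each year.
Periodic rate r = 0.019 per year.
PV = PMT × [(1 − (1+r)^−n)/r] = 53,800 × [1 − (1+r)^−6] / r = £302,376.63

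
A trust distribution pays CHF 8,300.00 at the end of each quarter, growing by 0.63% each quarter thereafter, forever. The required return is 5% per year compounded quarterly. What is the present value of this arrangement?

Periodic rate r = 0.05/4 per quarter.
Growing perpetuity (Gordon): PV = PMT₁ / (r − g) = 8,300 / (r − 0.0063) = CHF 1,338,709.68.

CHF 1,338,709.68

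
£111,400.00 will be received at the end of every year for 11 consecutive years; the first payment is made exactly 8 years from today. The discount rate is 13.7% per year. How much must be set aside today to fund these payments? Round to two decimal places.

£250,383.98

Ordinary annuity of 11 payments, first payment at period 8.
Periodic rate r = 0.137 per year.
The ordinary-annuity PV formula values the stream one period before the first payment (period 7); discount that back 7 periods:
PV₀ = 111,400 × [1 − (1+r)^−11] / r × (1+r)^−7 = £250,383.98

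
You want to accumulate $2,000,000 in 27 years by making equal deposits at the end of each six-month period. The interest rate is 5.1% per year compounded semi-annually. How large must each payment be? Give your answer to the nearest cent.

Level ordinary annuity; solve FV = PMT × [((1+r)^n − 1)/r] for PMT.
Periodic rate r = 0.051/2 per half-year; n is counted in half-years.
With n = 54: PMT = 2,000,000 / ([((1+r)^n − 1)/r]) = $17,615.57

$17,615.57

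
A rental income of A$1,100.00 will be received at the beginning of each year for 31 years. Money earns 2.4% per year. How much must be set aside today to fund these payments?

A$24,433.32

This is an annuity due: 31 payments of A$1,100.00 at the beginning of each year.
Periodic rate r = 0.024 per year.
PV = PMT × [(1 − (1+r)^−n)/r] × (1+r) = 1,100 × [1 − (1+r)^−31] / r × (1+r) = A$24,433.32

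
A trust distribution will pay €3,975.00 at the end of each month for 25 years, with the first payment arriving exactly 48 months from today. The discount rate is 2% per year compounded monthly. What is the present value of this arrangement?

€867,219.60

Ordinary annuity of 300 payments, first payment at period 48.
Periodic rate r = 0.02/12 per month; n is counted in months.
The ordinary-annuity PV formula values the stream one period before the first payment (period 47); discount that back 47 periods:
PV₀ = 3,975 × [1 − (1+r)^−300] / r × (1+r)^−47 = €867,219.60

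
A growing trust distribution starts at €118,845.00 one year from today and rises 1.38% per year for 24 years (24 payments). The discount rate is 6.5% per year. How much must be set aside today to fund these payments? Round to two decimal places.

Periodic rate r = 0.065 per year.
Growing ordinary annuity: PV = PMT₁ × [1 − ((1+g)/(1+r))^n] / (r − g) = 118,845 × [1 − ((1+0.0138)/(1+r))^24] / (r − 0.0138) = €1,609,690.84.

€1,609,690.84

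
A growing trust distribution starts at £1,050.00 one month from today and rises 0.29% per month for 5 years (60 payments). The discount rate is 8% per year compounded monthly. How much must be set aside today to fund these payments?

£56,149.00

Periodic rate r = 0.08/12 per month; n is counted in months.
Growing ordinary annuity: PV = PMT₁ × [1 − ((1+g)/(1+r))^n] / (r − g) = 1,050 × [1 − ((1+0.0029)/(1+r))^60] / (r − 0.0029) = £56,149.00.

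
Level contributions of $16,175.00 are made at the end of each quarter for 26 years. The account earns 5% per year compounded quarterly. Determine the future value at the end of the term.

$3,415,964.05

This is an ordinary annuity: 104 deposits of $16,175.00 at the end of each quarter.
Periodic rate r = 0.05/4 per quarter; n is counted in quarters.
FV = PMT × [((1+r)^n − 1)/r] = 16,175 × [(1+r)^104 − 1] / r = $3,415,964.05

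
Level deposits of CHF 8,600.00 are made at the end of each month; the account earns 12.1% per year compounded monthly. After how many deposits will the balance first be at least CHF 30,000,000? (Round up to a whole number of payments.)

358 payments

Periodic rate r = 0.121/12 per month; n is counted in months.
Ordinary annuity FV: 30,000,000 = 8,600 × [((1+r)^n − 1)/r].
(1+r)^n = 1 + 30,000,000 × r / 8,600, so n = ln(1 + 30,000,000·r/8,600) / ln(1+r) = 357.66.
Round up to a whole number of payments: n = 358.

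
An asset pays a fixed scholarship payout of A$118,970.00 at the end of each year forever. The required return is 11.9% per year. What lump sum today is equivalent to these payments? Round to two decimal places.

Periodic rate r = 0.119 per year.
Level perpetuity: PV = PMT / r = 118,970 / (0.119) = A$999,747.90.

A$999,747.90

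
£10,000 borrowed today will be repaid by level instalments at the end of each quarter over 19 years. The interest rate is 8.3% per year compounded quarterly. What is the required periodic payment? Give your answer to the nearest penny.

£262.64

Level ordinary annuity; solve PV = PMT × [(1 − (1+r)^−n)/r] for PMT.
Periodic rate r = 0.083/4 per quarter; n is counted in quarters.
With n = 76: PMT = 10,000 / ([(1 − (1+r)^−n)/r]) = £262.64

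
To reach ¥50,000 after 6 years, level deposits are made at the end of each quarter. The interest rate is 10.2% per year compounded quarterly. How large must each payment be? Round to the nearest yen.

Level ordinary annuity; solve FV = PMT × [((1+r)^n − 1)/r] for PMT.
Periodic rate r = 0.102/4 per quarter; n is counted in quarters.
With n = 24: PMT = 50,000 / ([((1+r)^n − 1)/r]) = ¥1,536

¥1,536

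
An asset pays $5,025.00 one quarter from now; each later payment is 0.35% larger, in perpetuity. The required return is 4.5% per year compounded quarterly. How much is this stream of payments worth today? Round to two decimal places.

Periodic rate r = 0.045/4 per quarter.
Growing perpetuity (Gordon): PV = PMT₁ / (r − g) = 5,025 / (r − 0.0035) = $648,387.10.

$648,387.10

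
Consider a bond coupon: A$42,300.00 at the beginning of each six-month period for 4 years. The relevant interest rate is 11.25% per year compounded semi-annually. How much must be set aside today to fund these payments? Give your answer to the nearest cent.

A$281,614.79

This is an annuity due: 8 payments of A$42,300.00 at the beginning of each six-month period.
Periodic rate r = 0.1125/2 per half-year; n is counted in half-years.
PV = PMT × [(1 − (1+r)^−n)/r] × (1+r) = 42,300 × [1 − (1+r)^−8] / r × (1+r) = A$281,614.79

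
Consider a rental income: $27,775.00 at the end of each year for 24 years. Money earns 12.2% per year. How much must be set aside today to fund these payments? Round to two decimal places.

This is an ordinary annuity: 24 payments of $27,775.00 at the end of each year.
Periodic rate r = 0.122 per year.
PV = PMT × [(1 − (1+r)^−n)/r] = 27,775 × [1 − (1+r)^−24] / r = $213,293.64

$213,293.64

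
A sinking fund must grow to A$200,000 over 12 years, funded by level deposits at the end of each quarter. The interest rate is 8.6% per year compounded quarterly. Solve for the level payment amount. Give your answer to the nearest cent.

Level ordinary annuity; solve FV = PMT × [((1+r)^n − 1)/r] for PMT.
Periodic rate r = 0.086/4 per quarter; n is counted in quarters.
With n = 48: PMT = 200,000 / ([((1+r)^n − 1)/r]) = A$2,420.98

A$2,420.98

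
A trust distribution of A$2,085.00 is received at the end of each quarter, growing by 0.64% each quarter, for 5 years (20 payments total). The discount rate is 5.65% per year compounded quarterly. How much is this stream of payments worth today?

A$38,275.29

Periodic rate r = 0.0565/4 per quarter; n is counted in quarters.
Growing ordinary annuity: PV = PMT₁ × [1 − ((1+g)/(1+r))^n] / (r − g) = 2,085 × [1 − ((1+0.0064)/(1+r))^20] / (r − 0.0064) = A$38,275.29.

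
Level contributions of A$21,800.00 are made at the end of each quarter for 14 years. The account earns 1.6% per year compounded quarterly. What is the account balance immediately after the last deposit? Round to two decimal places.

This is an ordinary annuity: 56 deposits of A$21,800.00 at the end of each quarter.
Periodic rate r = 0.016/4 per quarter; n is counted in quarters.
FV = PMT × [((1+r)^n − 1)/r] = 21,800 × [(1+r)^56 − 1] / r = A$1,365,291.24

A$1,365,291.24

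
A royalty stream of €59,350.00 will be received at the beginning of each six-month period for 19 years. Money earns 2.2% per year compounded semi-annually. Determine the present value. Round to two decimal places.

This is an annuity due: 38 payments of €59,350.00 at the beginning of each six-month period.
Periodic rate r = 0.022/2 per half-year; n is counted in half-years.
PV = PMT × [(1 − (1+r)^−n)/r] × (1+r) = 59,350 × [1 − (1+r)^−38] / r × (1+r) = €1,855,361.71

€1,855,361.71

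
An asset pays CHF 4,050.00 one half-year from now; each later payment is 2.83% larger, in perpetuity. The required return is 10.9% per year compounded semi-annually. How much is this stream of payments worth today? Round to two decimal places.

CHF 154,580.15

Periodic rate r = 0.109/2 per half-year.
Growing perpetuity (Gordon): PV = PMT₁ / (r − g) = 4,050 / (r − 0.0283) = CHF 154,580.15.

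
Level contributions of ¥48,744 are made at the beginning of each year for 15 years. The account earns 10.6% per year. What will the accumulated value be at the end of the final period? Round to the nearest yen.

¥1,796,547

This is an annuity due: 15 deposits of ¥48,744 at the beginning of each year.
Periodic rate r = 0.106 per year.
FV = PMT × [((1+r)^n − 1)/r] × (1+r) = 48,744 × [(1+r)^15 − 1] / r × (1+r) = ¥1,796,547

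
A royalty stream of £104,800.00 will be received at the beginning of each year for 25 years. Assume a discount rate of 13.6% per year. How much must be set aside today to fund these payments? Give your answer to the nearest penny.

This is an annuity due: 25 payments of £104,800.00 at the beginning of each year.
Periodic rate r = 0.136 per year.
PV = PMT × [(1 − (1+r)^−n)/r] × (1+r) = 104,800 × [1 − (1+r)^−25] / r × (1+r) = £839,268.68

£839,268.68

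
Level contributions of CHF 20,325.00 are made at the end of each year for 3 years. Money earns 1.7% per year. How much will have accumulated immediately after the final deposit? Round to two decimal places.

This is an ordinary annuity: 3 deposits of CHF 20,325.00 at the end of each year.
Periodic rate r = 0.017 per year.
FV = PMT × [((1+r)^n − 1)/r] = 20,325 × [(1+r)^3 − 1] / r = CHF 62,017.45

CHF 62,017.45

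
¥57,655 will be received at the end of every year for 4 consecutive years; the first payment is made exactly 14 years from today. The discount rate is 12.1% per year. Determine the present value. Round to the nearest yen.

¥39,586

Ordinary annuity of 4 payments, first payment at period 14.
Periodic rate r = 0.121 per year.
The ordinary-annuity PV formula values the stream one period before the first payment (period 13); discount that back 13 periods:
PV₀ = 57,655 × [1 − (1+r)^−4] / r × (1+r)^−13 = ¥39,586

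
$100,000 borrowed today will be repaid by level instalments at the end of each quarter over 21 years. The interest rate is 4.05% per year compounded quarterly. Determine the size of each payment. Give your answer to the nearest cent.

$1,773.31

Level ordinary annuity; solve PV = PMT × [(1 − (1+r)^−n)/r] for PMT.
Periodic rate r = 0.0405/4 per quarter; n is counted in quarters.
With n = 84: PMT = 100,000 / ([(1 − (1+r)^−n)/r]) = $1,773.31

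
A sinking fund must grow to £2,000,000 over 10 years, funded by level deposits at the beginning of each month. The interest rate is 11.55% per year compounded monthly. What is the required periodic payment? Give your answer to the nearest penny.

£8,841.23

Level annuity due; solve FV = PMT × [((1+r)^n − 1)/r] × (1+r) for PMT.
Periodic rate r = 0.1155/12 per month; n is counted in months.
With n = 120: PMT = 2,000,000 / ([((1+r)^n − 1)/r] × (1+r)) = £8,841.23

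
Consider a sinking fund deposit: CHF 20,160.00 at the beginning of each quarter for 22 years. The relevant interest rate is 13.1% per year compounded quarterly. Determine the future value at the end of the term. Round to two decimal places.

CHF 10,199,852.10

This is an annuity due: 88 deposits of CHF 20,160.00 at the beginning of each quarter.
Periodic rate r = 0.131/4 per quarter; n is counted in quarters.
FV = PMT × [((1+r)^n − 1)/r] × (1+r) = 20,160 × [(1+r)^88 − 1] / r × (1+r) = CHF 10,199,852.10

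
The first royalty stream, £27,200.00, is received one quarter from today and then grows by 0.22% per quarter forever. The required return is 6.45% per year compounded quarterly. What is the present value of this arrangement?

Periodic rate r = 0.0645/4 per quarter.
Growing perpetuity (Gordon): PV = PMT₁ / (r − g) = 27,200 / (r − 0.0022) = £1,953,321.36.

£1,953,321.36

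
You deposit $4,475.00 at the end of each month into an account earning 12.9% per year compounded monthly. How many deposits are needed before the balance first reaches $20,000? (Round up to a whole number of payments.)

5 payments

Periodic rate r = 0.129/12 per month; n is counted in months.
Ordinary annuity FV: 20,000 = 4,475 × [((1+r)^n − 1)/r].
(1+r)^n = 1 + 20,000 × r / 4,475, so n = ln(1 + 20,000·r/4,475) / ln(1+r) = 4.39.
Round up to a whole number of payments: n = 5.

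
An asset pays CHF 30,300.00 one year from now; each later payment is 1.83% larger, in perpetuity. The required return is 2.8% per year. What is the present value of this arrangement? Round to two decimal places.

Periodic rate r = 0.028 per year.
Growing perpetuity (Gordon): PV = PMT₁ / (r − g) = 30,300 / (r − 0.0183) = CHF 3,123,711.34.

CHF 3,123,711.34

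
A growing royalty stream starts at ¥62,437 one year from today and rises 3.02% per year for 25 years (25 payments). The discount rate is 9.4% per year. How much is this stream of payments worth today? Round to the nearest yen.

Periodic rate r = 0.094 per year.
Growing ordinary annuity: PV = PMT₁ × [1 − ((1+g)/(1+r))^n] / (r − g) = 62,437 × [1 − ((1+0.0302)/(1+r))^25] / (r − 0.0302) = ¥760,752.

¥760,752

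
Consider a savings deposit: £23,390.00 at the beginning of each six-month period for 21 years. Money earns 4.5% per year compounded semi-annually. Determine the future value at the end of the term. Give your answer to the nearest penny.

£1,643,319.44

This is an annuity due: 42 deposits of £23,390.00 at the beginning of each six-month period.
Periodic rate r = 0.045/2 per half-year; n is counted in half-years.
FV = PMT × [((1+r)^n − 1)/r] × (1+r) = 23,390 × [(1+r)^42 − 1] / r × (1+r) = £1,643,319.44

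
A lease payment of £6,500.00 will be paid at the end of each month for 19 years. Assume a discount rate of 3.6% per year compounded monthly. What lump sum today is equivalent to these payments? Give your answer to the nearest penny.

This is an ordinary annuity: 228 payments of £6,500.00 at the end of each month.
Periodic rate r = 0.036/12 per month; n is counted in months.
PV = PMT × [(1 − (1+r)^−n)/r] = 6,500 × [1 − (1+r)^−228] / r = £1,072,258.38

£1,072,258.38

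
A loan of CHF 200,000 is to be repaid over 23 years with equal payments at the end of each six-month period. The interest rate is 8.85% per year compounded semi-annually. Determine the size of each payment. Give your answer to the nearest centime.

Level ordinary annuity; solve PV = PMT × [(1 − (1+r)^−n)/r] for PMT.
Periodic rate r = 0.0885/2 per half-year; n is counted in half-years.
With n = 46: PMT = 200,000 / ([(1 − (1+r)^−n)/r]) = CHF 10,248.47

CHF 10,248.47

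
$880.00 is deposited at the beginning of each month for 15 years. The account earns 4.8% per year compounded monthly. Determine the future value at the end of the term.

$232,251.96

This is an annuity due: 180 deposits of $880.00 at the beginning of each month.
Periodic rate r = 0.048/12 per month; n is counted in months.
FV = PMT × [((1+r)^n − 1)/r] × (1+r) = 880 × [(1+r)^180 − 1] / r × (1+r) = $232,251.96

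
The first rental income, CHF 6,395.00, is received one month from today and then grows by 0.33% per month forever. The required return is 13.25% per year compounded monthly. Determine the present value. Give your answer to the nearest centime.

Periodic rate r = 0.1325/12 per month.
Growing perpetuity (Gordon): PV = PMT₁ / (r − g) = 6,395 / (r − 0.0033) = CHF 826,049.52.

CHF 826,049.52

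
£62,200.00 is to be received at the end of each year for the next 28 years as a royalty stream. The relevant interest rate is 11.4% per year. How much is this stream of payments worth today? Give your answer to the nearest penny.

£519,061.85

This is an ordinary annuity: 28 payments of £62,200.00 at the end of each year.
Periodic rate r = 0.114 per year.
PV = PMT × [(1 − (1+r)^−n)/r] = 62,200 × [1 − (1+r)^−28] / r = £519,061.85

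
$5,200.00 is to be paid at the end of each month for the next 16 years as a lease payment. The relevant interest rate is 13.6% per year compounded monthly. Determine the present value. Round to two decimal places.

$406,108.32

This is an ordinary annuity: 192 payments of $5,200.00 at the end of each month.
Periodic rate r = 0.136/12 per month; n is counted in months.
PV = PMT × [(1 − (1+r)^−n)/r] = 5,200 × [1 − (1+r)^−192] / r = $406,108.32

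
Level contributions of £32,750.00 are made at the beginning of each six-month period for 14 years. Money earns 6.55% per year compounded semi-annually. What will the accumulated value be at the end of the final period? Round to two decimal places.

This is an annuity due: 28 deposits of £32,750.00 at the beginning of each six-month period.
Periodic rate r = 0.0655/2 per half-year; n is counted in half-years.
FV = PMT × [((1+r)^n − 1)/r] × (1+r) = 32,750 × [(1+r)^28 − 1] / r × (1+r) = £1,513,264.69

£1,513,264.69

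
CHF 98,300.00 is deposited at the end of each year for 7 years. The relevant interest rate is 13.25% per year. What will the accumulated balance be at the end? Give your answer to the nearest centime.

This is an ordinary annuity: 7 deposits of CHF 98,300.00 at the end of each year.
Periodic rate r = 0.1325 per year.
FV = PMT × [((1+r)^n − 1)/r] = 98,300 × [(1+r)^7 − 1] / r = CHF 1,030,690.23

CHF 1,030,690.23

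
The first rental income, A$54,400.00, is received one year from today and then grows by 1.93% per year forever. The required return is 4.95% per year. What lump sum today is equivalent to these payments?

Periodic rate r = 0.0495 per year.
Growing perpetuity (Gordon): PV = PMT₁ / (r − g) = 54,400 / (r − 0.0193) = A$1,801,324.50.

A$1,801,324.50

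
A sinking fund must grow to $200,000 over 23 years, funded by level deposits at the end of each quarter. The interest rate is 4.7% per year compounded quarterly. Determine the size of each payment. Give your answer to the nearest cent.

$1,218.18

Level ordinary annuity; solve FV = PMT × [((1+r)^n − 1)/r] for PMT.
Periodic rate r = 0.047/4 per quarter; n is counted in quarters.
With n = 92: PMT = 200,000 / ([((1+r)^n − 1)/r]) = $1,218.18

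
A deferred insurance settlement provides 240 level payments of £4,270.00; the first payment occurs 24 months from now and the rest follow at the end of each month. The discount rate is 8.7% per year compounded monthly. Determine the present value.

£410,704.88

Ordinary annuity of 240 payments, first payment at period 24.
Periodic rate r = 0.087/12 per month; n is counted in months.
The ordinary-annuity PV formula values the stream one period before the first payment (period 23); discount that back 23 periods:
PV₀ = 4,270 × [1 − (1+r)^−240] / r × (1+r)^−23 = £410,704.88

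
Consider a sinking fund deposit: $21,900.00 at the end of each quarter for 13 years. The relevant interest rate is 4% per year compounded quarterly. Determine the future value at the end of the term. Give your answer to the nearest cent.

This is an ordinary annuity: 52 deposits of $21,900.00 at the end of each quarter.
Periodic rate r = 0.04/4 per quarter; n is counted in quarters.
FV = PMT × [((1+r)^n − 1)/r] = 21,900 × [(1+r)^52 − 1] / r = $1,484,138.74

$1,484,138.74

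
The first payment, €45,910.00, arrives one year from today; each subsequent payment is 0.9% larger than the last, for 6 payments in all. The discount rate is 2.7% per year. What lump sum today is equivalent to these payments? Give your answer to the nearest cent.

€256,736.67

Periodic rate r = 0.027 per year.
Growing ordinary annuity: PV = PMT₁ × [1 − ((1+g)/(1+r))^n] / (r − g) = 45,910 × [1 − ((1+0.009)/(1+r))^6] / (r − 0.009) = €256,736.67.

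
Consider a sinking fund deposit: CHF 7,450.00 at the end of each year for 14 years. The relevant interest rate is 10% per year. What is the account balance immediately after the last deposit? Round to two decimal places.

This is an ordinary annuity: 14 deposits of CHF 7,450.00 at the end of each year.
Periodic rate r = 0.1 per year.
FV = PMT × [((1+r)^n − 1)/r] = 7,450 × [(1+r)^14 − 1] / r = CHF 208,413.63

CHF 208,413.63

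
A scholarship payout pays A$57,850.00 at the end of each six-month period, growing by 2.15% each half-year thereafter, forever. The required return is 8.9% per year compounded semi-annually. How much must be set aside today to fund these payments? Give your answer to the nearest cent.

Periodic rate r = 0.089/2 per half-year.
Growing perpetuity (Gordon): PV = PMT₁ / (r − g) = 57,850 / (r − 0.0215) = A$2,515,217.39.

A$2,515,217.39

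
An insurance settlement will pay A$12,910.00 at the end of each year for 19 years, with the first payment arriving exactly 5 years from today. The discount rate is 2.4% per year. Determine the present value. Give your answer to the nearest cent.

Ordinary annuity of 19 payments, first payment at period 5.
Periodic rate r = 0.024 per year.
The ordinary-annuity PV formula values the stream one period before the first payment (period 4); discount that back 4 periods:
PV₀ = 12,910 × [1 − (1+r)^−19] / r × (1+r)^−4 = A$177,475.51

A$177,475.51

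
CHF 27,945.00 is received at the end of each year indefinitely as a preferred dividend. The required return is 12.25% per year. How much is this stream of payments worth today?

CHF 228,122.45

Periodic rate r = 0.1225 per year.
Level perpetuity: PV = PMT / r = 27,945 / (0.1225) = CHF 228,122.45.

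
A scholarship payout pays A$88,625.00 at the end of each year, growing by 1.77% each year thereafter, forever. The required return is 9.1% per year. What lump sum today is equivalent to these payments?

Periodic rate r = 0.091 per year.
Growing perpetuity (Gordon): PV = PMT₁ / (r − g) = 88,625 / (r − 0.0177) = A$1,209,072.31.

A$1,209,072.31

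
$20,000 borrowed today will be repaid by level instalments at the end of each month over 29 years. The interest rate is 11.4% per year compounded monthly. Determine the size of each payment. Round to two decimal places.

Level ordinary annuity; solve PV = PMT × [(1 − (1+r)^−n)/r] for PMT.
Periodic rate r = 0.114/12 per month; n is counted in months.
With n = 348: PMT = 20,000 / ([(1 − (1+r)^−n)/r]) = $197.35

$197.35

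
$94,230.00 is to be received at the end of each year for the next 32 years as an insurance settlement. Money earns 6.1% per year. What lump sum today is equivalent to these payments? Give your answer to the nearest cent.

$1,312,498.03

This is an ordinary annuity: 32 payments of $94,230.00 at the end of each year.
Periodic rate r = 0.061 per year.
PV = PMT × [(1 − (1+r)^−n)/r] = 94,230 × [1 − (1+r)^−32] / r = $1,312,498.03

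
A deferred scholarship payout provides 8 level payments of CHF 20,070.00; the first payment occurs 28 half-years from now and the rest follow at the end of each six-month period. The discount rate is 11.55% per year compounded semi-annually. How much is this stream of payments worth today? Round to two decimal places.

Ordinary annuity of 8 payments, first payment at period 28.
Periodic rate r = 0.1155/2 per half-year; n is counted in half-years.
The ordinary-annuity PV formula values the stream one period before the first payment (period 27); discount that back 27 periods:
PV₀ = 20,070 × [1 − (1+r)^−8] / r × (1+r)^−27 = CHF 27,615.90

CHF 27,615.90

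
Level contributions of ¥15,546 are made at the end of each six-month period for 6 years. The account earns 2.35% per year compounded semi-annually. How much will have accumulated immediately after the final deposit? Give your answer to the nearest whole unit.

This is an ordinary annuity: 12 deposits of ¥15,546 at the end of each six-month period.
Periodic rate r = 0.0235/2 per half-year; n is counted in half-years.
FV = PMT × [((1+r)^n − 1)/r] = 15,546 × [(1+r)^12 − 1] / r = ¥199,093

¥199,093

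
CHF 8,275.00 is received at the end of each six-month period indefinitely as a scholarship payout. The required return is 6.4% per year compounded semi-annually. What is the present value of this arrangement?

Periodic rate r = 0.064/2 per half-year.
Level perpetuity: PV = PMT / r = 8,275 / (0.064/2) = CHF 258,593.75.

CHF 258,593.75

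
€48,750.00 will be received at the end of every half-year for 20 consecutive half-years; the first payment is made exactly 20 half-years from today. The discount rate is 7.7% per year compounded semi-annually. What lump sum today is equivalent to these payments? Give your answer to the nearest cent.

Ordinary annuity of 20 payments, first payment at period 20.
Periodic rate r = 0.077/2 per half-year; n is counted in half-years.
The ordinary-annuity PV formula values the stream one period before the first payment (period 19); discount that back 19 periods:
PV₀ = 48,750 × [1 − (1+r)^−20] / r × (1+r)^−19 = €327,542.92

€327,542.92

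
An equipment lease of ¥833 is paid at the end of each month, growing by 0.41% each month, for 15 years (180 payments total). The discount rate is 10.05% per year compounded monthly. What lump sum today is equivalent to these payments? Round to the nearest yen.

Periodic rate r = 0.1005/12 per month; n is counted in months.
Growing ordinary annuity: PV = PMT₁ × [1 − ((1+g)/(1+r))^n] / (r − g) = 833 × [1 − ((1+0.0041)/(1+r))^180] / (r − 0.0041) = ¥104,157.

¥104,157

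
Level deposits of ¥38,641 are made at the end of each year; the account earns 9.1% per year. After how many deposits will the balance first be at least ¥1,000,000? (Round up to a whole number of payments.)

14 payments

Periodic rate r = 0.091 per year.
Ordinary annuity FV: 1,000,000 = 38,641 × [((1+r)^n − 1)/r].
(1+r)^n = 1 + 1,000,000 × r / 38,641, so n = ln(1 + 1,000,000·r/38,641) / ln(1+r) = 13.90.
Round up to a whole number of payments: n = 14.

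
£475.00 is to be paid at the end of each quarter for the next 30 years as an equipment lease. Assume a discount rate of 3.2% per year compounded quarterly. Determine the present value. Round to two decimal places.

£36,553.73

This is an ordinary annuity: 120 payments of £475.00 at the end of each quarter.
Periodic rate r = 0.032/4 per quarter; n is counted in quarters.
PV = PMT × [(1 − (1+r)^−n)/r] = 475 × [1 − (1+r)^−120] / r = £36,553.73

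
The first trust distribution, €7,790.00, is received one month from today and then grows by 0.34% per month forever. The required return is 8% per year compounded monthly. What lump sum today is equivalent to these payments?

€2,384,693.88

Periodic rate r = 0.08/12 per month.
Growing perpetuity (Gordon): PV = PMT₁ / (r − g) = 7,790 / (r − 0.0034) = €2,384,693.88.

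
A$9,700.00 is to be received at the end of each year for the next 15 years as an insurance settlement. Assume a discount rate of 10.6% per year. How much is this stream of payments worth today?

This is an ordinary annuity: 15 payments of A$9,700.00 at the end of each year.
Periodic rate r = 0.106 per year.
PV = PMT × [(1 − (1+r)^−n)/r] = 9,700 × [1 − (1+r)^−15] / r = A$71,319.31

A$71,319.31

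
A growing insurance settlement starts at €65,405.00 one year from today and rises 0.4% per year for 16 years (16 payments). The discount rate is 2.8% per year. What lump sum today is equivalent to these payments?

€857,757.06

Periodic rate r = 0.028 per year.
Growing ordinary annuity: PV = PMT₁ × [1 − ((1+g)/(1+r))^n] / (r − g) = 65,405 × [1 − ((1+0.004)/(1+r))^16] / (r − 0.004) = €857,757.06.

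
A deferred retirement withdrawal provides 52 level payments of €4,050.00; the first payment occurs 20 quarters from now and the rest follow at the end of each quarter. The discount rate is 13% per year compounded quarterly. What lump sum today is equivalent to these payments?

Ordinary annuity of 52 payments, first payment at period 20.
Periodic rate r = 0.13/4 per quarter; n is counted in quarters.
The ordinary-annuity PV formula values the stream one period before the first payment (period 19); discount that back 19 periods:
PV₀ = 4,050 × [1 − (1+r)^−52] / r × (1+r)^−19 = €55,003.25

€55,003.25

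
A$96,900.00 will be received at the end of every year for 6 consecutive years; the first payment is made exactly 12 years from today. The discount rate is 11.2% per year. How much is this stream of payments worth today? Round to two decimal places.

Ordinary annuity of 6 payments, first payment at period 12.
Periodic rate r = 0.112 per year.
The ordinary-annuity PV formula values the stream one period before the first payment (period 11); discount that back 11 periods:
PV₀ = 96,900 × [1 − (1+r)^−6] / r × (1+r)^−11 = A$126,785.26

A$126,785.26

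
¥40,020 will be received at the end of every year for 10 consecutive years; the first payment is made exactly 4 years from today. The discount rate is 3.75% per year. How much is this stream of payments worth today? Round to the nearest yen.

¥294,309

Ordinary annuity of 10 payments, first payment at period 4.
Periodic rate r = 0.0375 per year.
The ordinary-annuity PV formula values the stream one period before the first payment (period 3); discount that back 3 periods:
PV₀ = 40,020 × [1 − (1+r)^−10] / r × (1+r)^−3 = ¥294,309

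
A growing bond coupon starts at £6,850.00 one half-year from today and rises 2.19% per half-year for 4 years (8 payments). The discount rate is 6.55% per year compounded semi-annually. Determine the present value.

Periodic rate r = 0.0655/2 per half-year; n is counted in half-years.
Growing ordinary annuity: PV = PMT₁ × [1 − ((1+g)/(1+r))^n] / (r − g) = 6,850 × [1 − ((1+0.0219)/(1+r))^8] / (r − 0.0219) = £51,151.54.

£51,151.54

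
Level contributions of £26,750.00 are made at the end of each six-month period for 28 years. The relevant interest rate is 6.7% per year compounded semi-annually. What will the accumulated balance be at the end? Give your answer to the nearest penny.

£4,255,849.53

This is an ordinary annuity: 56 deposits of £26,750.00 at the end of each six-month period.
Periodic rate r = 0.067/2 per half-year; n is counted in half-years.
FV = PMT × [((1+r)^n − 1)/r] = 26,750 × [(1+r)^56 − 1] / r = £4,255,849.53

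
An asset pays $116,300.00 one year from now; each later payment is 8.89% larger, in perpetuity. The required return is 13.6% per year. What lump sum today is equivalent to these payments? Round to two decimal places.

$2,469,214.44

Periodic rate r = 0.136 per year.
Growing perpetuity (Gordon): PV = PMT₁ / (r − g) = 116,300 / (r − 0.0889) = $2,469,214.44.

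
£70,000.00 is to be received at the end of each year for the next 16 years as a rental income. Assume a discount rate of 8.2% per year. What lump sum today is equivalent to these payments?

This is an ordinary annuity: 16 payments of £70,000.00 at the end of each year.
Periodic rate r = 0.082 per year.
PV = PMT × [(1 − (1+r)^−n)/r] = 70,000 × [1 − (1+r)^−16] / r = £611,751.77

£611,751.77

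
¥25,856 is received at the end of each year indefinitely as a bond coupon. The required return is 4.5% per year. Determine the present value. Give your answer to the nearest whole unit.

¥574,578

Periodic rate r = 0.045 per year.
Level perpetuity: PV = PMT / r = 25,856 / (0.045) = ¥574,578.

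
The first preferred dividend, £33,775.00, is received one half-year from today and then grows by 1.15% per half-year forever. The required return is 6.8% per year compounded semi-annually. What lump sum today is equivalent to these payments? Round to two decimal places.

Periodic rate r = 0.068/2 per half-year.
Growing perpetuity (Gordon): PV = PMT₁ / (r − g) = 33,775 / (r − 0.0115) = £1,501,111.11.

£1,501,111.11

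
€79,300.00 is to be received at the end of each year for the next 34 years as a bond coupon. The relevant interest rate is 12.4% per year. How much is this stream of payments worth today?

€627,499.11

This is an ordinary annuity: 34 payments of €79,300.00 at the end of each year.
Periodic rate r = 0.124 per year.
PV = PMT × [(1 − (1+r)^−n)/r] = 79,300 × [1 − (1+r)^−34] / r = €627,499.11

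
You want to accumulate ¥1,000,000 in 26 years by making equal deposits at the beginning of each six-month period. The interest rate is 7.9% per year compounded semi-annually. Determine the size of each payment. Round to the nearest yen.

¥5,849

Level annuity due; solve FV = PMT × [((1+r)^n − 1)/r] × (1+r) for PMT.
Periodic rate r = 0.079/2 per half-year; n is counted in half-years.
With n = 52: PMT = 1,000,000 / ([((1+r)^n − 1)/r] × (1+r)) = ¥5,849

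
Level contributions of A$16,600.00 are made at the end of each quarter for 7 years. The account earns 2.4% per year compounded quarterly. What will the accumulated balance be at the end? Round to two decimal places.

A$504,482.12

This is an ordinary annuity: 28 deposits of A$16,600.00 at the end of each quarter.
Periodic rate r = 0.024/4 per quarter; n is counted in quarters.
FV = PMT × [((1+r)^n − 1)/r] = 16,600 × [(1+r)^28 − 1] / r = A$504,482.12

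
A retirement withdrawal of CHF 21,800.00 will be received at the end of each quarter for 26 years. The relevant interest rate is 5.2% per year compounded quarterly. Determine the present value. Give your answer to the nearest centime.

This is an ordinary annuity: 104 payments of CHF 21,800.00 at the end of each quarter.
Periodic rate r = 0.052/4 per quarter; n is counted in quarters.
PV = PMT × [(1 − (1+r)^−n)/r] = 21,800 × [1 − (1+r)^−104] / r = CHF 1,239,269.16

CHF 1,239,269.16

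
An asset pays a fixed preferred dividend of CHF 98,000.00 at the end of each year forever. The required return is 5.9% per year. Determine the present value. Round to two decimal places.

Periodic rate r = 0.059 per year.
Level perpetuity: PV = PMT / r = 98,000 / (0.059) = CHF 1,661,016.95.

CHF 1,661,016.95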